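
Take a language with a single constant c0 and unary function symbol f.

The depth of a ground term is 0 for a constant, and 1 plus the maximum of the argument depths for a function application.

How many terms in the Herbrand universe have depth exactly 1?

Count level by level. With function symbols f/1, the terms of depth ≤ k are the 1 constant together with each function applied to depth-≤(k−1) tuples, so N_k = 1 + N_{k-1}.
N_0 = 1
N_1 = 1 + 1 = 2
Terms of depth exactly 1: N_1 − N_0 = 2 − 1 = 1.

1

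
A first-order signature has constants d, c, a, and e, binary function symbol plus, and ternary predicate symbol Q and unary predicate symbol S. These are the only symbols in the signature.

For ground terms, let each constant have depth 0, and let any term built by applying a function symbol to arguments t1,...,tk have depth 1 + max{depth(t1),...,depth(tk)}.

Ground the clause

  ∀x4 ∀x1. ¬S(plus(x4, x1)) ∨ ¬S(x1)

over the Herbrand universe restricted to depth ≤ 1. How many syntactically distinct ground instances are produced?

400

Ground terms of depth ≤ 1:
  Let N_k = |{terms of depth ≤ k}|. Then N_0 = 4 and N_k = 4 + N_{k-1}^2 for k ≥ 1 (one summand per function symbol, arity giving the exponent).
  N_0 = 4
  N_1 = 4 + 4^2 = 20
So there are 20 ground terms available for substitution.
There are 2 variables to instantiate (x4, x1), each occurring in at least one literal, so different choices give different ground instances.
Number of ground instances = 20^2 = 400.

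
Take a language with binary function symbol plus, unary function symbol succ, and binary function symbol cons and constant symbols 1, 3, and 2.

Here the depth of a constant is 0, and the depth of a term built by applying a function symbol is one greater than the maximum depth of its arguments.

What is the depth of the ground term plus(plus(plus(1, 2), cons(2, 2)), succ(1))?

3

depth(plus(1, 2)) = 1 + max(0, 0) = 1
depth(cons(2, 2)) = 1 + max(0, 0) = 1
depth(plus(plus(1, 2), cons(2, 2))) = 1 + max(1, 1) = 2
depth(succ(1)) = 1 + depth(1) = 1 + 0 = 1
depth(plus(plus(plus(1, 2), cons(2, 2)), succ(1))) = 1 + max(2, 1) = 3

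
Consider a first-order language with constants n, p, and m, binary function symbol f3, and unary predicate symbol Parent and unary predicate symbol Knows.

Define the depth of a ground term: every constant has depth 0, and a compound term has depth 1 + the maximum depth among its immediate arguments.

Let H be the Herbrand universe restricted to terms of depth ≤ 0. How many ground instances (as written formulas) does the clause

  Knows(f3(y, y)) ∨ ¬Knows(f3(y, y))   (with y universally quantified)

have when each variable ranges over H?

Ground terms of depth ≤ 0:
  Write N_k for the number of ground terms of depth ≤ k. A term of depth ≤ k is either a constant or a function symbol applied to arguments of depth ≤ k−1, so N_k = 3 + N_{k-1}^2.
  N_0 = 3
So there are 3 ground terms available for substitution.
There is 1 variable to instantiate (y),  occurring in at least one literal, so different choices give different ground instances.
Number of ground instances = 3.

3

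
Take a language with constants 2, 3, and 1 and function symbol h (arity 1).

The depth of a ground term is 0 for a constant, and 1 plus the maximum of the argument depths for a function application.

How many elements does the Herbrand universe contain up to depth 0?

Let N_k = |{terms of depth ≤ k}|. Then N_0 = 3 and N_k = 3 + N_{k-1} for k ≥ 1 (one summand per function symbol, arity giving the exponent).
N_0 = 3
Explicitly: 2, 3, 1.

3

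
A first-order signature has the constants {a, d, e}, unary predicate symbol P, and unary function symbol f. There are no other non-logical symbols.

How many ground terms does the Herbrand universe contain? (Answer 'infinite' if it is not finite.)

The signature has at least one function symbol (f, arity 1) and at least one constant (a).
Iterating f gives infinitely many distinct ground terms: a, f(a), f(f(a)), ...
So the Herbrand universe is infinite.

infinite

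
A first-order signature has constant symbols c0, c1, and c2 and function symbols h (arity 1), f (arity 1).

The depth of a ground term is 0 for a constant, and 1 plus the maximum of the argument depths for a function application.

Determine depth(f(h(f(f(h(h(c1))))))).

6

depth(h(c1)) = 1 + depth(c1) = 1 + 0 = 1
depth(h(h(c1))) = 1 + depth(h(c1)) = 1 + 1 = 2
depth(f(h(h(c1)))) = 1 + depth(h(h(c1))) = 1 + 2 = 3
depth(f(f(h(h(c1))))) = 1 + depth(f(h(h(c1)))) = 1 + 3 = 4
depth(h(f(f(h(h(c1)))))) = 1 + depth(f(f(h(h(c1))))) = 1 + 4 = 5
depth(f(h(f(f(h(h(c1))))))) = 1 + depth(h(f(f(h(h(c1)))))) = 1 + 5 = 6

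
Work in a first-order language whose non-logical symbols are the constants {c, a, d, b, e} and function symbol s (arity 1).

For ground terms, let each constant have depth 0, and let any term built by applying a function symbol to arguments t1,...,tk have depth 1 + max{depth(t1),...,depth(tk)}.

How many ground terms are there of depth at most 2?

Let N_k count ground terms of depth at most k. Each non-constant term of depth ≤ k is some function symbol applied to depth-≤(k−1) arguments, giving N_k = 5 + N_{k-1}.
N_0 = 5
N_1 = 5 + 5 = 10
N_2 = 5 + 10 = 15

15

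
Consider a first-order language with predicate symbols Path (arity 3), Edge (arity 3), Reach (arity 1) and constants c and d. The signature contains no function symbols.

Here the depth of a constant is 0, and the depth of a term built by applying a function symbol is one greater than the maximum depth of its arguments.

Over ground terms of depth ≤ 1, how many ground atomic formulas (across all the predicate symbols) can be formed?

First count ground terms of depth ≤ 1.
With no function symbols every ground term is a constant, so there are exactly 2 ground terms at every depth bound.
N_0 = 2
N_1 = 2
So |H| = 2.
Ground atoms are formed by filling each argument slot of a predicate with a term from H, so an r-ary predicate gives |H|^r atoms:
  Path: 2^3 = 8;  Edge: 2^3 = 8;  Reach: 2
Total ground atoms: 8 + 8 + 2 = 18.

18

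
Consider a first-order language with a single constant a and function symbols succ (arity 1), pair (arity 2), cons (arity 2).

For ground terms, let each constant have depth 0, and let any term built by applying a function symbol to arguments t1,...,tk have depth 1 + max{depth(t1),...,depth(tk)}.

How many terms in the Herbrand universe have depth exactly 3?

Count level by level. With function symbols succ/1, pair/2, cons/2, the terms of depth ≤ k are the 1 constant together with each function applied to depth-≤(k−1) tuples, so N_k = 1 + N_{k-1} + N_{k-1}^2 + N_{k-1}^2.
N_0 = 1
N_1 = 1 + 1 + 1^2 + 1^2 = 4
N_2 = 1 + 4 + 4^2 + 4^2 = 37
N_3 = 1 + 37 + 37^2 + 37^2 = 2776
Terms of depth exactly 3: N_3 − N_2 = 2776 − 37 = 2739.

2739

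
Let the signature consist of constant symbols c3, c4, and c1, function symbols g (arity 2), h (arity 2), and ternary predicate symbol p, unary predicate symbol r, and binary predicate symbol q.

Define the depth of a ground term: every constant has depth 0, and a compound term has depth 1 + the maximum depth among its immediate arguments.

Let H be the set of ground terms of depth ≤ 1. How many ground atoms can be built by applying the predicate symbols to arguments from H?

9723

First count ground terms of depth ≤ 1.
Write N_k for the number of ground terms of depth ≤ k. A term of depth ≤ k is either a constant or a function symbol applied to arguments of depth ≤ k−1, so N_k = 3 + N_{k-1}^2 + N_{k-1}^2.
N_0 = 3
N_1 = 3 + 3^2 + 3^2 = 21
So |H| = 21.
For each predicate symbol, the number of ground atoms is |H| raised to its arity; summing:
  p: 21^3 = 9261;  r: 21;  q: 21^2 = 441
Total ground atoms: 9261 + 21 + 441 = 9723.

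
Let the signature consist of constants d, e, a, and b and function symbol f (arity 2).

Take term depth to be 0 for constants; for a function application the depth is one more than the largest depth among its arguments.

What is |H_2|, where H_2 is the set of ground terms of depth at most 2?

Let N_k = |{terms of depth ≤ k}|. Then N_0 = 4 and N_k = 4 + N_{k-1}^2 for k ≥ 1 (one summand per function symbol, arity giving the exponent).
N_0 = 4
N_1 = 4 + 4^2 = 20
N_2 = 4 + 20^2 = 404

404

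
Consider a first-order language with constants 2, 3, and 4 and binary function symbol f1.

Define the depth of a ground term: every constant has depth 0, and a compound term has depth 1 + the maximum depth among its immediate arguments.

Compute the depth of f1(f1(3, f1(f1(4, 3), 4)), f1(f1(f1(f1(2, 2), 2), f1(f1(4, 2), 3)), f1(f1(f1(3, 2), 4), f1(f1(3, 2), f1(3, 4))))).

5

depth(f1(4, 3)) = 1 + max(0, 0) = 1
depth(f1(f1(4, 3), 4)) = 1 + max(1, 0) = 2
depth(f1(3, f1(f1(4, 3), 4))) = 1 + max(0, 2) = 3
depth(f1(2, 2)) = 1 + max(0, 0) = 1
depth(f1(f1(2, 2), 2)) = 1 + max(1, 0) = 2
depth(f1(4, 2)) = 1 + max(0, 0) = 1
depth(f1(f1(4, 2), 3)) = 1 + max(1, 0) = 2
depth(f1(f1(f1(2, 2), 2), f1(f1(4, 2), 3))) = 1 + max(2, 2) = 3
depth(f1(3, 2)) = 1 + max(0, 0) = 1
depth(f1(f1(3, 2), 4)) = 1 + max(1, 0) = 2
depth(f1(3, 4)) = 1 + max(0, 0) = 1
depth(f1(f1(3, 2), f1(3, 4))) = 1 + max(1, 1) = 2
depth(f1(f1(f1(3, 2), 4), f1(f1(3, 2), f1(3, 4)))) = 1 + max(2, 2) = 3
depth(f1(f1(f1(f1(2, 2), 2), f1(f1(4, 2), 3)), f1(f1(f1(3, 2), 4), f1(f1(3, 2), f1(3, 4))))) = 1 + max(3, 3) = 4
depth(f1(f1(3, f1(f1(4, 3), 4)), f1(f1(f1(f1(2, 2), 2), f1(f1(4, 2), 3)), f1(f1(f1(3, 2), 4), f1(f1(3, 2), f1(3, 4)))))) = 1 + max(3, 4) = 5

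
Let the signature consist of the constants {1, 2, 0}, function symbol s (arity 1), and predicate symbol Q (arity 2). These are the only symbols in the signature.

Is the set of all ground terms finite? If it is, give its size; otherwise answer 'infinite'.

infinite

The signature has at least one function symbol (s, arity 1) and at least one constant (1).
Iterating s gives infinitely many distinct ground terms: 1, s(1), s(s(1)), ...
So the Herbrand universe is infinite.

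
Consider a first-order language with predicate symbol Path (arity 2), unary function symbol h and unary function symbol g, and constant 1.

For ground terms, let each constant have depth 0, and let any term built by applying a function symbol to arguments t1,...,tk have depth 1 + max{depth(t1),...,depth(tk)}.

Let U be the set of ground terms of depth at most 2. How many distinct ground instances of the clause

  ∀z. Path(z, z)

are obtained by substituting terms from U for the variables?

7

Ground terms of depth ≤ 2:
  Count level by level. With function symbols h/1, g/1, the terms of depth ≤ k are the 1 constant together with each function applied to depth-≤(k−1) tuples, so N_k = 1 + N_{k-1} + N_{k-1}.
  N_0 = 1
  N_1 = 1 + 1 + 1 = 3
  N_2 = 1 + 3 + 3 = 7
  Explicitly: 1, h(1), h(h(1)), h(g(1)), g(1), g(h(1)), g(g(1)).
So there are 7 ground terms available for substitution.
The clause has 1 distinct variable (z), which appears in the body. In the free term algebra distinct substitutions yield syntactically distinct ground instances.
Number of ground instances = 7.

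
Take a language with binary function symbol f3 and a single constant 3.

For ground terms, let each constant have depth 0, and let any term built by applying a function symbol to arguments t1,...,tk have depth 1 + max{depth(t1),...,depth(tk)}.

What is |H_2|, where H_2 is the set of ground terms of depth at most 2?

Write N_k for the number of ground terms of depth ≤ k. A term of depth ≤ k is either a constant or a function symbol applied to arguments of depth ≤ k−1, so N_k = 1 + N_{k-1}^2.
N_0 = 1
N_1 = 1 + 1^2 = 2
N_2 = 1 + 2^2 = 5
Explicitly: 3, f3(3, 3), f3(3, f3(3, 3)), f3(f3(3, 3), 3), f3(f3(3, 3), f3(3, 3)).

5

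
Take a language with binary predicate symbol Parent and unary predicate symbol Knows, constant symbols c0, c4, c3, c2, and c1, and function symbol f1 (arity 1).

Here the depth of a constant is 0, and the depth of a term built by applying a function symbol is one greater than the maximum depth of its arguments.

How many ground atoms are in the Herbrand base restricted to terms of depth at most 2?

240

First count ground terms of depth ≤ 2.
Let N_k = |{terms of depth ≤ k}|. Then N_0 = 5 and N_k = 5 + N_{k-1} for k ≥ 1 (one summand per function symbol, arity giving the exponent).
N_0 = 5
N_1 = 5 + 5 = 10
N_2 = 5 + 10 = 15
So |H| = 15.
Each predicate of arity r yields |H|^r ground atoms (one per choice of an r-tuple from H):
  Parent: 15^2 = 225;  Knows: 15
Total ground atoms: 225 + 15 = 240.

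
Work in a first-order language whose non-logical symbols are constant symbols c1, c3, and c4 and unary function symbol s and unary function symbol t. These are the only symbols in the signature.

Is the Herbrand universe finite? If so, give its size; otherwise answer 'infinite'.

infinite

The signature has at least one function symbol (s, arity 1) and at least one constant (c1).
Iterating s gives infinitely many distinct ground terms: c1, s(c1), s(s(c1)), ...
So the Herbrand universe is infinite.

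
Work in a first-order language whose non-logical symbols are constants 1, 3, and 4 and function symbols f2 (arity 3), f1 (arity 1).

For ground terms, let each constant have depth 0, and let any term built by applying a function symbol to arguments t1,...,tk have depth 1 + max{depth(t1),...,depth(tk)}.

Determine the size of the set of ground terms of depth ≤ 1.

33

Let N_k = |{terms of depth ≤ k}|. Then N_0 = 3 and N_k = 3 + N_{k-1}^3 + N_{k-1} for k ≥ 1 (one summand per function symbol, arity giving the exponent).
N_0 = 3
N_1 = 3 + 3^3 + 3 = 33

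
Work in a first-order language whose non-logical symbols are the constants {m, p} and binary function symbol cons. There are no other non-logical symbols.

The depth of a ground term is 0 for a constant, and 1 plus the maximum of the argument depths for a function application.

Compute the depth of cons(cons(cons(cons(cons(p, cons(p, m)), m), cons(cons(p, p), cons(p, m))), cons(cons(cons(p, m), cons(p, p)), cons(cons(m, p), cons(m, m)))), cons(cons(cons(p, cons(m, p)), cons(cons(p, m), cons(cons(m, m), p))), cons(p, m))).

6

depth(cons(p, m)) = 1 + max(0, 0) = 1
depth(cons(p, cons(p, m))) = 1 + max(0, 1) = 2
depth(cons(cons(p, cons(p, m)), m)) = 1 + max(2, 0) = 3
depth(cons(p, p)) = 1 + max(0, 0) = 1
depth(cons(cons(p, p), cons(p, m))) = 1 + max(1, 1) = 2
depth(cons(cons(cons(p, cons(p, m)), m), cons(cons(p, p), cons(p, m)))) = 1 + max(3, 2) = 4
depth(cons(cons(p, m), cons(p, p))) = 1 + max(1, 1) = 2
depth(cons(m, p)) = 1 + max(0, 0) = 1
depth(cons(m, m)) = 1 + max(0, 0) = 1
depth(cons(cons(m, p), cons(m, m))) = 1 + max(1, 1) = 2
depth(cons(cons(cons(p, m), cons(p, p)), cons(cons(m, p), cons(m, m)))) = 1 + max(2, 2) = 3
depth(cons(cons(cons(cons(p, cons(p, m)), m), cons(cons(p, p), cons(p, m))), cons(cons(cons(p, m), cons(p, p)), cons(cons(m, p), cons(m, m))))) = 1 + max(4, 3) = 5
depth(cons(p, cons(m, p))) = 1 + max(0, 1) = 2
depth(cons(cons(m, m), p)) = 1 + max(1, 0) = 2
depth(cons(cons(p, m), cons(cons(m, m), p))) = 1 + max(1, 2) = 3
depth(cons(cons(p, cons(m, p)), cons(cons(p, m), cons(cons(m, m), p)))) = 1 + max(2, 3) = 4
depth(cons(cons(cons(p, cons(m, p)), cons(cons(p, m), cons(cons(m, m), p))), cons(p, m))) = 1 + max(4, 1) = 5
depth(cons(cons(cons(cons(cons(p, cons(p, m)), m), cons(cons(p, p), cons(p, m))), cons(cons(cons(p, m), cons(p, p)), cons(cons(m, p), cons(m, m)))), cons(cons(cons(p, cons(m, p)), cons(cons(p, m), cons(cons(m, m), p))), cons(p, m)))) = 1 + max(5, 5) = 6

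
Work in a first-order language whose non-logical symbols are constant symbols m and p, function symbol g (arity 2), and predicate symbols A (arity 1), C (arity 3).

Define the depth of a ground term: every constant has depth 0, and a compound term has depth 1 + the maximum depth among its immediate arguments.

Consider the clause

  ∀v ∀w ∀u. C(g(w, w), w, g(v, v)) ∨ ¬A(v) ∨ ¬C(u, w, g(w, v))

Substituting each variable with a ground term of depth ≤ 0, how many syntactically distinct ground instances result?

Ground terms of depth ≤ 0:
  Let N_k = |{terms of depth ≤ k}|. Then N_0 = 2 and N_k = 2 + N_{k-1}^2 for k ≥ 1 (one summand per function symbol, arity giving the exponent).
  N_0 = 2
So there are 2 ground terms available for substitution.
There are 3 variables to instantiate (v, w, u), each occurring in at least one literal, so different choices give different ground instances.
Number of ground instances = 2^3 = 8.

8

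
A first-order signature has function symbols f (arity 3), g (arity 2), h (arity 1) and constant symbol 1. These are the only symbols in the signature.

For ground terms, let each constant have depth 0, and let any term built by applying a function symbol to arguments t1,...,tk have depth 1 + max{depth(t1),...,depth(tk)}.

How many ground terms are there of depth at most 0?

Count level by level. With function symbols f/3, g/2, h/1, the terms of depth ≤ k are the 1 constant together with each function applied to depth-≤(k−1) tuples, so N_k = 1 + N_{k-1}^3 + N_{k-1}^2 + N_{k-1}.
N_0 = 1
Explicitly: 1.

1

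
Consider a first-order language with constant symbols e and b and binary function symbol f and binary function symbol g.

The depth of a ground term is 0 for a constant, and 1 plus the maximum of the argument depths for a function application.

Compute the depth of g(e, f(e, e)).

2

depth(f(e, e)) = 1 + max(0, 0) = 1
depth(g(e, f(e, e))) = 1 + max(0, 1) = 2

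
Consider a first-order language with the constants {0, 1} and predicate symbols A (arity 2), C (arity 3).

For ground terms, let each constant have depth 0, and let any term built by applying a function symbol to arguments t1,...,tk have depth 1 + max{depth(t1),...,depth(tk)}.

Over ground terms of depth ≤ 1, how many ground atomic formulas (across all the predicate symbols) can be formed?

First count ground terms of depth ≤ 1.
With no function symbols every ground term is a constant, so there are exactly 2 ground terms at every depth bound.
N_0 = 2
N_1 = 2
So |H| = 2.
A ground atom is a predicate applied to a tuple of terms from H, so the count is the sum over predicates of |H|^arity:
  A: 2^2 = 4;  C: 2^3 = 8
Total ground atoms: 4 + 8 = 12.

12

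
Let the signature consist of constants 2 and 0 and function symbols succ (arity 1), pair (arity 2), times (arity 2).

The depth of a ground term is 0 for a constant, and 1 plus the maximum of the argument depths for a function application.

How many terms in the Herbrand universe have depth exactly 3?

182410

Let N_k count ground terms of depth at most k. Each non-constant term of depth ≤ k is some function symbol applied to depth-≤(k−1) arguments, giving N_k = 2 + N_{k-1} + N_{k-1}^2 + N_{k-1}^2.
N_0 = 2
N_1 = 2 + 2 + 2^2 + 2^2 = 12
N_2 = 2 + 12 + 12^2 + 12^2 = 302
N_3 = 2 + 302 + 302^2 + 302^2 = 182712
Terms of depth exactly 3: N_3 − N_2 = 182712 − 302 = 182410.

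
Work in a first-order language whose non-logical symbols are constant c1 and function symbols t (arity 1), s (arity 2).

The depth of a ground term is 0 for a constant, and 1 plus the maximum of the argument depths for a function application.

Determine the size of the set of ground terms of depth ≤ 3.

183

Let N_k = |{terms of depth ≤ k}|. Then N_0 = 1 and N_k = 1 + N_{k-1} + N_{k-1}^2 for k ≥ 1 (one summand per function symbol, arity giving the exponent).
N_0 = 1
N_1 = 1 + 1 + 1^2 = 3
N_2 = 1 + 3 + 3^2 = 13
N_3 = 1 + 13 + 13^2 = 183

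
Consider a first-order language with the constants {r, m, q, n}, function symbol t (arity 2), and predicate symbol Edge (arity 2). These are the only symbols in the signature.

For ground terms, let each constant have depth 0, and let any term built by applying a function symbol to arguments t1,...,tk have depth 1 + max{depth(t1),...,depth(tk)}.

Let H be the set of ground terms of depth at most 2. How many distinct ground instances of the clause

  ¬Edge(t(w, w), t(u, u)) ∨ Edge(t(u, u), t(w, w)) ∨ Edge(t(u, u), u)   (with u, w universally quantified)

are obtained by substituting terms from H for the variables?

163216

Ground terms of depth ≤ 2:
  Let N_k count ground terms of depth at most k. Each non-constant term of depth ≤ k is some function symbol applied to depth-≤(k−1) arguments, giving N_k = 4 + N_{k-1}^2.
  N_0 = 4
  N_1 = 4 + 4^2 = 20
  N_2 = 4 + 20^2 = 404
So there are 404 ground terms available for substitution.
The clause has 2 distinct variables (u, w), each appearing in the body. In the free term algebra distinct substitutions yield syntactically distinct ground instances.
Number of ground instances = 404^2 = 163216.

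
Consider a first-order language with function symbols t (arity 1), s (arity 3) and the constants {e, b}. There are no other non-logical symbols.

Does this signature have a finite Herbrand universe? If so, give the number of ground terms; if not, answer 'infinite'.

infinite

The signature has at least one function symbol (t, arity 1) and at least one constant (e).
Iterating t gives infinitely many distinct ground terms: e, t(e), t(t(e)), ...
So the Herbrand universe is infinite.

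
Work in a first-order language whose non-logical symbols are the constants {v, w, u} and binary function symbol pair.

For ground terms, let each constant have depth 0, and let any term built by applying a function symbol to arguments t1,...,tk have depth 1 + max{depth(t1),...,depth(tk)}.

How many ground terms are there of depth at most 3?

Write N_k for the number of ground terms of depth ≤ k. A term of depth ≤ k is either a constant or a function symbol applied to arguments of depth ≤ k−1, so N_k = 3 + N_{k-1}^2.
N_0 = 3
N_1 = 3 + 3^2 = 12
N_2 = 3 + 12^2 = 147
N_3 = 3 + 147^2 = 21612

21612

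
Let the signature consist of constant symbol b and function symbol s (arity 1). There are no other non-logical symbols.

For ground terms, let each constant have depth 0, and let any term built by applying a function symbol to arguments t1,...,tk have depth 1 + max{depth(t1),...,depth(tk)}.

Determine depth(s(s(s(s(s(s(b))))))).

6

depth(s(b)) = 1 + depth(b) = 1 + 0 = 1
depth(s(s(b))) = 1 + depth(s(b)) = 1 + 1 = 2
depth(s(s(s(b)))) = 1 + depth(s(s(b))) = 1 + 2 = 3
depth(s(s(s(s(b))))) = 1 + depth(s(s(s(b)))) = 1 + 3 = 4
depth(s(s(s(s(s(b)))))) = 1 + depth(s(s(s(s(b))))) = 1 + 4 = 5
depth(s(s(s(s(s(s(b))))))) = 1 + depth(s(s(s(s(s(b)))))) = 1 + 5 = 6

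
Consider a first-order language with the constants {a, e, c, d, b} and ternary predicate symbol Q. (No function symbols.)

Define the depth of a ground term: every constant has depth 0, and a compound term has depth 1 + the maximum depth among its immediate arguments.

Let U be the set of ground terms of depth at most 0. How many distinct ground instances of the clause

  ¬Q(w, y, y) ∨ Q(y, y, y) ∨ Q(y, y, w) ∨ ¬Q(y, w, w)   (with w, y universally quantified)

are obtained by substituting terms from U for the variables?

25

Ground terms of depth ≤ 0:
  With no function symbols every ground term is a constant, so there are exactly 5 ground terms at every depth bound.
  N_0 = 5
  Explicitly: a, e, c, d, b.
So there are 5 ground terms available for substitution.
The body mentions every one of the 2 quantified variables; since ground terms form a free algebra, no two substitutions collapse to the same formula.
Number of ground instances = 5^2 = 25.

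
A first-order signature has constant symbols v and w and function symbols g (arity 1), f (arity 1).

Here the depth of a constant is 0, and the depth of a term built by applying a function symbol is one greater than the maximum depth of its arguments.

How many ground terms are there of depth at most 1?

6

Let N_k count ground terms of depth at most k. Each non-constant term of depth ≤ k is some function symbol applied to depth-≤(k−1) arguments, giving N_k = 2 + N_{k-1} + N_{k-1}.
N_0 = 2
N_1 = 2 + 2 + 2 = 6
Explicitly: v, w, g(v), g(w), f(v), f(w).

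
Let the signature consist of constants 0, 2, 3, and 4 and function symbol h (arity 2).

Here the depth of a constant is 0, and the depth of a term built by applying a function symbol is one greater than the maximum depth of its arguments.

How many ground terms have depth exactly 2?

384

Write N_k for the number of ground terms of depth ≤ k. A term of depth ≤ k is either a constant or a function symbol applied to arguments of depth ≤ k−1, so N_k = 4 + N_{k-1}^2.
N_0 = 4
N_1 = 4 + 4^2 = 20
N_2 = 4 + 20^2 = 404
Terms of depth exactly 2: N_2 − N_1 = 404 − 20 = 384.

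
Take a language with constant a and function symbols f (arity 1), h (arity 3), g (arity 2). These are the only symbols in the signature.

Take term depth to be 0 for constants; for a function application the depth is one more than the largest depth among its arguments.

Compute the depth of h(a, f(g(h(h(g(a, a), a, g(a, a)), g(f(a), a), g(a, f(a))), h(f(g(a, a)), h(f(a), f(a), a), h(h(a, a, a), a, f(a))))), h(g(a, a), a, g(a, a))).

6

depth(g(a, a)) = 1 + max(0, 0) = 1
depth(h(g(a, a), a, g(a, a))) = 1 + max(1, 0, 1) = 2
depth(f(a)) = 1 + depth(a) = 1 + 0 = 1
depth(g(f(a), a)) = 1 + max(1, 0) = 2
depth(g(a, f(a))) = 1 + max(0, 1) = 2
depth(h(h(g(a, a), a, g(a, a)), g(f(a), a), g(a, f(a)))) = 1 + max(2, 2, 2) = 3
depth(f(g(a, a))) = 1 + depth(g(a, a)) = 1 + 1 = 2
depth(h(f(a), f(a), a)) = 1 + max(1, 1, 0) = 2
depth(h(a, a, a)) = 1 + max(0, 0, 0) = 1
depth(h(h(a, a, a), a, f(a))) = 1 + max(1, 0, 1) = 2
depth(h(f(g(a, a)), h(f(a), f(a), a), h(h(a, a, a), a, f(a)))) = 1 + max(2, 2, 2) = 3
depth(g(h(h(g(a, a), a, g(a, a)), g(f(a), a), g(a, f(a))), h(f(g(a, a)), h(f(a), f(a), a), h(h(a, a, a), a, f(a))))) = 1 + max(3, 3) = 4
depth(f(g(h(h(g(a, a), a, g(a, a)), g(f(a), a), g(a, f(a))), h(f(g(a, a)), h(f(a), f(a), a), h(h(a, a, a), a, f(a)))))) = 1 + depth(g(h(h(g(a, a), a, g(a, a)), g(f(a), a), g(a, f(a))), h(f(g(a, a)), h(f(a), f(a), a), h(h(a, a, a), a, f(a))))) = 1 + 4 = 5
depth(h(a, f(g(h(h(g(a, a), a, g(a, a)), g(f(a), a), g(a, f(a))), h(f(g(a, a)), h(f(a), f(a), a), h(h(a, a, a), a, f(a))))), h(g(a, a), a, g(a, a)))) = 1 + max(0, 5, 2) = 6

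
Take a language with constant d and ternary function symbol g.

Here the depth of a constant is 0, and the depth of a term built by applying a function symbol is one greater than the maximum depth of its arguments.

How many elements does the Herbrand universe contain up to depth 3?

Count level by level. With function symbols g/3, the terms of depth ≤ k are the 1 constant together with each function applied to depth-≤(k−1) tuples, so N_k = 1 + N_{k-1}^3.
N_0 = 1
N_1 = 1 + 1^3 = 2
N_2 = 1 + 2^3 = 9
N_3 = 1 + 9^3 = 730

730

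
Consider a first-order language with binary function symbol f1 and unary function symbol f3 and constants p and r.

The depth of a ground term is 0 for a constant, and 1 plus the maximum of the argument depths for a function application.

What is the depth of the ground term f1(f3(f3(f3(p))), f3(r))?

4

depth(f3(p)) = 1 + depth(p) = 1 + 0 = 1
depth(f3(f3(p))) = 1 + depth(f3(p)) = 1 + 1 = 2
depth(f3(f3(f3(p)))) = 1 + depth(f3(f3(p))) = 1 + 2 = 3
depth(f3(r)) = 1 + depth(r) = 1 + 0 = 1
depth(f1(f3(f3(f3(p))), f3(r))) = 1 + max(3, 1) = 4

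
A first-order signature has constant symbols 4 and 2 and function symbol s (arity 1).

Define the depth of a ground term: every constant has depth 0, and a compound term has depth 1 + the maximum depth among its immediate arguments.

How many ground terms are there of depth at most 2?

6

Count level by level. With function symbols s/1, the terms of depth ≤ k are the 2 constants together with each function applied to depth-≤(k−1) tuples, so N_k = 2 + N_{k-1}.
N_0 = 2
N_1 = 2 + 2 = 4
N_2 = 2 + 4 = 6
Explicitly: 4, 2, s(4), s(2), s(s(4)), s(s(2)).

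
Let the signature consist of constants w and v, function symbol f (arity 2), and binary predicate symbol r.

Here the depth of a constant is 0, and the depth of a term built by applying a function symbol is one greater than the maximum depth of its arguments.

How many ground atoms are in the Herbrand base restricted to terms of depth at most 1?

36

First count ground terms of depth ≤ 1.
Let N_k = |{terms of depth ≤ k}|. Then N_0 = 2 and N_k = 2 + N_{k-1}^2 for k ≥ 1 (one summand per function symbol, arity giving the exponent).
N_0 = 2
N_1 = 2 + 2^2 = 6
Explicitly: w, v, f(w, w), f(w, v), f(v, w), f(v, v).
So |H| = 6.
A ground atom is a predicate applied to a tuple of terms from H, so the count is the sum over predicates of |H|^arity:
  r: 6^2 = 36
Total ground atoms: 36.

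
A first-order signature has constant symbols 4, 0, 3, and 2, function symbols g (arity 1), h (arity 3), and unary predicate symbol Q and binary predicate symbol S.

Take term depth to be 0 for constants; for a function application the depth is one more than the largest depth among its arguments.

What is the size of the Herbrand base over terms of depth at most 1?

First count ground terms of depth ≤ 1.
Write N_k for the number of ground terms of depth ≤ k. A term of depth ≤ k is either a constant or a function symbol applied to arguments of depth ≤ k−1, so N_k = 4 + N_{k-1} + N_{k-1}^3.
N_0 = 4
N_1 = 4 + 4 + 4^3 = 72
So |H| = 72.
A ground atom is a predicate applied to a tuple of terms from H, so the count is the sum over predicates of |H|^arity:
  Q: 72;  S: 72^2 = 5184
Total ground atoms: 72 + 5184 = 5256.

5256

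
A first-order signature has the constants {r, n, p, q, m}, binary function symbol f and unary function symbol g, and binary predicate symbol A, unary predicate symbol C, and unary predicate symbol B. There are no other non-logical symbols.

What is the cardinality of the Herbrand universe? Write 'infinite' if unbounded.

infinite

The signature has at least one function symbol (f, arity 2) and at least one constant (r).
Iterating f gives infinitely many distinct ground terms: r, f(r, r), f(f(r, r), f(r, r)), ...
So the Herbrand universe is infinite.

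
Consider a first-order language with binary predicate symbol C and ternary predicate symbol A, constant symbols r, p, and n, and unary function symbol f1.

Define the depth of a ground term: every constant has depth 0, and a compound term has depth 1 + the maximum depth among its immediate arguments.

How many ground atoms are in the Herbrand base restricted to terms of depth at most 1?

252

First count ground terms of depth ≤ 1.
If N_k denotes the number of depth-≤k ground terms, the 3 constants give N_0 = 3, and each function symbol of arity r contributes N_{k-1}^r new terms at level k: N_k = 3 + N_{k-1}.
N_0 = 3
N_1 = 3 + 3 = 6
Explicitly: r, p, n, f1(r), f1(p), f1(n).
So |H| = 6.
For each predicate symbol, the number of ground atoms is |H| raised to its arity; summing:
  C: 6^2 = 36;  A: 6^3 = 216
Total ground atoms: 36 + 216 = 252.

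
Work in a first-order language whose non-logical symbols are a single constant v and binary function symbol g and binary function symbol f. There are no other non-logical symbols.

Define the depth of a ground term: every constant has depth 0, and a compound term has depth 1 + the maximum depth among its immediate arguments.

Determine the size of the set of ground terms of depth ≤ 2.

Let N_k = |{terms of depth ≤ k}|. Then N_0 = 1 and N_k = 1 + N_{k-1}^2 + N_{k-1}^2 for k ≥ 1 (one summand per function symbol, arity giving the exponent).
N_0 = 1
N_1 = 1 + 1^2 + 1^2 = 3
N_2 = 1 + 3^2 + 3^2 = 19

19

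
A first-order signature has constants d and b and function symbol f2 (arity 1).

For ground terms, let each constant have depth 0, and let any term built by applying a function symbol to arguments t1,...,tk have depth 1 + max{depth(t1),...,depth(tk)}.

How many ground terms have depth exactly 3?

2

Write N_k for the number of ground terms of depth ≤ k. A term of depth ≤ k is either a constant or a function symbol applied to arguments of depth ≤ k−1, so N_k = 2 + N_{k-1}.
N_0 = 2
N_1 = 2 + 2 = 4
N_2 = 2 + 4 = 6
N_3 = 2 + 6 = 8
Terms of depth exactly 3: N_3 − N_2 = 8 − 6 = 2.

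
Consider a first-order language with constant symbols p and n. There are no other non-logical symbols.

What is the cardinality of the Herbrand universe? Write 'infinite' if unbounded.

2

There are no function symbols, so every ground term is one of the 2 constants.
The Herbrand universe is {p, n}, which is finite with 2 elements.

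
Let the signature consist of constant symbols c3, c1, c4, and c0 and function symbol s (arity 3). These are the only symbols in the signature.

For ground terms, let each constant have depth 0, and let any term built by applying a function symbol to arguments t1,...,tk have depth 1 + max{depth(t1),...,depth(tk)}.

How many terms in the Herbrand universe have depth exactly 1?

64

Count level by level. With function symbols s/3, the terms of depth ≤ k are the 4 constants together with each function applied to depth-≤(k−1) tuples, so N_k = 4 + N_{k-1}^3.
N_0 = 4
N_1 = 4 + 4^3 = 68
Terms of depth exactly 1: N_1 − N_0 = 68 − 4 = 64.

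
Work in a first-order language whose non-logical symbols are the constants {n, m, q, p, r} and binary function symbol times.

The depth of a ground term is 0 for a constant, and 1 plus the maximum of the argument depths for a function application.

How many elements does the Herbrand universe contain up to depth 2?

Let N_k = |{terms of depth ≤ k}|. Then N_0 = 5 and N_k = 5 + N_{k-1}^2 for k ≥ 1 (one summand per function symbol, arity giving the exponent).
N_0 = 5
N_1 = 5 + 5^2 = 30
N_2 = 5 + 30^2 = 905

905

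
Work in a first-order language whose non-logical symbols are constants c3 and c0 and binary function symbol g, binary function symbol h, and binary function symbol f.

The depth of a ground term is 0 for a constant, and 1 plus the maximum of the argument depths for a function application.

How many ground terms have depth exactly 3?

1043712

Let N_k count ground terms of depth at most k. Each non-constant term of depth ≤ k is some function symbol applied to depth-≤(k−1) arguments, giving N_k = 2 + N_{k-1}^2 + N_{k-1}^2 + N_{k-1}^2.
N_0 = 2
N_1 = 2 + 2^2 + 2^2 + 2^2 = 14
N_2 = 2 + 14^2 + 14^2 + 14^2 = 590
N_3 = 2 + 590^2 + 590^2 + 590^2 = 1044302
Terms of depth exactly 3: N_3 − N_2 = 1044302 − 590 = 1043712.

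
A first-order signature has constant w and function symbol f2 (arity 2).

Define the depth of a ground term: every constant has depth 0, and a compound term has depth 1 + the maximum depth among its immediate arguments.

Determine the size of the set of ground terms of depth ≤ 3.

Count level by level. With function symbols f2/2, the terms of depth ≤ k are the 1 constant together with each function applied to depth-≤(k−1) tuples, so N_k = 1 + N_{k-1}^2.
N_0 = 1
N_1 = 1 + 1^2 = 2
N_2 = 1 + 2^2 = 5
N_3 = 1 + 5^2 = 26

26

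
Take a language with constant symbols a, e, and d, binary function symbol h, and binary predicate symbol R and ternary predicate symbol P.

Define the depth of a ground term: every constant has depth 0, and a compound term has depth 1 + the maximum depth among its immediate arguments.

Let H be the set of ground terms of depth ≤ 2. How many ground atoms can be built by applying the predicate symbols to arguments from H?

3198132

First count ground terms of depth ≤ 2.
Write N_k for the number of ground terms of depth ≤ k. A term of depth ≤ k is either a constant or a function symbol applied to arguments of depth ≤ k−1, so N_k = 3 + N_{k-1}^2.
N_0 = 3
N_1 = 3 + 3^2 = 12
N_2 = 3 + 12^2 = 147
So |H| = 147.
Ground atoms are formed by filling each argument slot of a predicate with a term from H, so an r-ary predicate gives |H|^r atoms:
  R: 147^2 = 21609;  P: 147^3 = 3176523
Total ground atoms: 21609 + 3176523 = 3198132.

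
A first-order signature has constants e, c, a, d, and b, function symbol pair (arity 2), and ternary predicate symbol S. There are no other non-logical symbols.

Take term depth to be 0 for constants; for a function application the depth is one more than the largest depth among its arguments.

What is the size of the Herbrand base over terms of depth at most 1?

First count ground terms of depth ≤ 1.
Count level by level. With function symbols pair/2, the terms of depth ≤ k are the 5 constants together with each function applied to depth-≤(k−1) tuples, so N_k = 5 + N_{k-1}^2.
N_0 = 5
N_1 = 5 + 5^2 = 30
So |H| = 30.
Each predicate of arity r yields |H|^r ground atoms (one per choice of an r-tuple from H):
  S: 30^3 = 27000
Total ground atoms: 27000.

27000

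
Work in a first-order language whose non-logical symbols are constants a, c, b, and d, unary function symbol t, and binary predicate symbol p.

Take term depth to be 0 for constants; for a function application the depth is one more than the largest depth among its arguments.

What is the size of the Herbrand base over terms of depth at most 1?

64

First count ground terms of depth ≤ 1.
If N_k denotes the number of depth-≤k ground terms, the 4 constants give N_0 = 4, and each function symbol of arity r contributes N_{k-1}^r new terms at level k: N_k = 4 + N_{k-1}.
N_0 = 4
N_1 = 4 + 4 = 8
So |H| = 8.
For each predicate symbol, the number of ground atoms is |H| raised to its arity; summing:
  p: 8^2 = 64
Total ground atoms: 64.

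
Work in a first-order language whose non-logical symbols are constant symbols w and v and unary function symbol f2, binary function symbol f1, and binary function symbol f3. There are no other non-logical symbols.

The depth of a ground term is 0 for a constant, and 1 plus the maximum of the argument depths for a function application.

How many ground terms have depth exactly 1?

Count level by level. With function symbols f2/1, f1/2, f3/2, the terms of depth ≤ k are the 2 constants together with each function applied to depth-≤(k−1) tuples, so N_k = 2 + N_{k-1} + N_{k-1}^2 + N_{k-1}^2.
N_0 = 2
N_1 = 2 + 2 + 2^2 + 2^2 = 12
Terms of depth exactly 1: N_1 − N_0 = 12 − 2 = 10.

10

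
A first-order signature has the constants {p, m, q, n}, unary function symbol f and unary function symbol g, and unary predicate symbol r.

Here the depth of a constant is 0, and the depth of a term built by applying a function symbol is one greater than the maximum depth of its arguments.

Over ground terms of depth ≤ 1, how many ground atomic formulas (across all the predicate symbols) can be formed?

First count ground terms of depth ≤ 1.
Let N_k = |{terms of depth ≤ k}|. Then N_0 = 4 and N_k = 4 + N_{k-1} + N_{k-1} for k ≥ 1 (one summand per function symbol, arity giving the exponent).
N_0 = 4
N_1 = 4 + 4 + 4 = 12
So |H| = 12.
Ground atoms are formed by filling each argument slot of a predicate with a term from H, so an r-ary predicate gives |H|^r atoms:
  r: 12
Total ground atoms: 12.

12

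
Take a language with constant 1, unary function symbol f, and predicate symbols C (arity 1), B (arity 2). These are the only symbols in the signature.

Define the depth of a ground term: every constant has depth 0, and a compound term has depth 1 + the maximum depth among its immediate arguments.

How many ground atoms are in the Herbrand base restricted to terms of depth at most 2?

First count ground terms of depth ≤ 2.
If N_k denotes the number of depth-≤k ground terms, the 1 constant gives N_0 = 1, and each function symbol of arity r contributes N_{k-1}^r new terms at level k: N_k = 1 + N_{k-1}.
N_0 = 1
N_1 = 1 + 1 = 2
N_2 = 1 + 2 = 3
So |H| = 3.
A ground atom is a predicate applied to a tuple of terms from H, so the count is the sum over predicates of |H|^arity:
  C: 3;  B: 3^2 = 9
Total ground atoms: 3 + 9 = 12.

12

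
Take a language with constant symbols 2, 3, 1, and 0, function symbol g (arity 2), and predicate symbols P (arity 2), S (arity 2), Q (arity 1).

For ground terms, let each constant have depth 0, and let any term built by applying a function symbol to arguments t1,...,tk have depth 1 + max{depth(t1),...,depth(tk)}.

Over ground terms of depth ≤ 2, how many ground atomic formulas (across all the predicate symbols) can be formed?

First count ground terms of depth ≤ 2.
Let N_k count ground terms of depth at most k. Each non-constant term of depth ≤ k is some function symbol applied to depth-≤(k−1) arguments, giving N_k = 4 + N_{k-1}^2.
N_0 = 4
N_1 = 4 + 4^2 = 20
N_2 = 4 + 20^2 = 404
So |H| = 404.
Each predicate of arity r yields |H|^r ground atoms (one per choice of an r-tuple from H):
  P: 404^2 = 163216;  S: 404^2 = 163216;  Q: 404
Total ground atoms: 163216 + 163216 + 404 = 326836.

326836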